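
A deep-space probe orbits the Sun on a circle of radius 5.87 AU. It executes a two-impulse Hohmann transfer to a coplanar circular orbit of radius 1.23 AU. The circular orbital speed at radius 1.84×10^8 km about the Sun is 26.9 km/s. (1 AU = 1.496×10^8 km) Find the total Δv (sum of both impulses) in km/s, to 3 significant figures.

Δv = 12.8 km/s

From the circular-orbit relation v² = μ/r at r = 1.84×10^8 km: μ = v²r = (26.9)² × 1.84×10^8 = 1.33144×10^11 km³/s².
In km: r₁ = 5.87 × 1.496×10^8 = 8.78152×10^8 km; r₂ = 1.23 × 1.496×10^8 = 1.84008×10^8 km.
The Hohmann ellipse has a_t = (r₁ + r₂)/2 = 5.3108×10^8 km.
At r₁ the circular-orbit speed is v₁ = √(μ/r₁) = 12.31335 km/s.
On the transfer ellipse at r₁, v² = μ(2/r − 1/a) gives v_a = √[μ(2/r₁ − 1/a_t)] = 7.247942 km/s.
First burn Δv₁ = |v_a − v₁| = 5.0654 km/s.
At r₂, v₂ = √(μ/r₂) = 26.8994 km/s.
Transfer-orbit speed at r₂: v_p = √[μ(2/r₂ − 1/a_t)] = 34.5898 km/s.
Second burn Δv₂ = |v₂ − v_p| = 7.6904 km/s.
Total Δv = Δv₁ + Δv₂ = 12.76 km/s.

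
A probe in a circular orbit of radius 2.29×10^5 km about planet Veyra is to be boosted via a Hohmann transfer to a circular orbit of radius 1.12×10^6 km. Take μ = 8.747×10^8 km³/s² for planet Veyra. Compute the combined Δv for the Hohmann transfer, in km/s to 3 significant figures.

Δv = 29.5 km/s

The Hohmann ellipse has a_t = (r₁ + r₂)/2 = 6.745×10^5 km.
At r₁ the circular-orbit speed is v₁ = √(μ/r₁) = 61.80 km/s.
Transfer-orbit speed at r₁ (v² = μ(2/r − 1/a)): v_p = √[μ(2/r₁ − 1/a_t)] = 79.64 km/s.
First burn Δv₁ = |v_p − v₁| = 17.84 km/s.
Circular speed at r₂: v₂ = √(μ/r₂) = 27.946 km/s.
Transfer-orbit speed at r₂: v_a = √[μ(2/r₂ − 1/a_t)] = 16.283 km/s.
Second burn Δv₂ = |v₂ − v_a| = 11.66 km/s.
Total Δv = Δv₁ + Δv₂ = 29.50 km/s.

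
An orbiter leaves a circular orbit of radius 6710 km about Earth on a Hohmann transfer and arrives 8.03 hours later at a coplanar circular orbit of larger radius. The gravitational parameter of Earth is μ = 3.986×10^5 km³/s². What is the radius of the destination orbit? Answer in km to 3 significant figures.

Transfer time t = 8.03 hours = 28908 s, and t = π√(a_t³/μ).
So a_t = (μ t²/π²)^(1/3) = (3.986×10^5 × (28908)² / π²)^(1/3) = 32317 km.
Since a_t = (r₁ + r₂)/2, r₂ = 2a_t − r₁ = 2×32317 − 6710 = 57924 km.

r₂ = 57900 km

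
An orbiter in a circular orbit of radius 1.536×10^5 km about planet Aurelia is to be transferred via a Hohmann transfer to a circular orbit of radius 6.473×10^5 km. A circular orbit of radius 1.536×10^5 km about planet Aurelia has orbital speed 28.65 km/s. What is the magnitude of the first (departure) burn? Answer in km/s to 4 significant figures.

Δv₁ = 7.775 km/s

From the circular-orbit relation v² = μ/r at r = 1.536×10^5 km: μ = v²r = (28.65)² × 1.536×10^5 = 1.26078×10^8 km³/s².
Transfer-ellipse semi-major axis a_t = (r₁ + r₂)/2 = (1.536×10^5 + 6.473×10^5)/2 = 4.0045×10^5 km.
On the circular orbit at r = 1.536×10^5 km, v_c = √(μ/r) = 28.650 km/s.
Transfer-orbit speed at the same r (vis-viva, a = a_t): v_t = √[μ(2/r − 1/a_t)] = 36.425 km/s.
Δv₁ = |v_t − v_c| = |36.425 − 28.650| = 7.775 km/s.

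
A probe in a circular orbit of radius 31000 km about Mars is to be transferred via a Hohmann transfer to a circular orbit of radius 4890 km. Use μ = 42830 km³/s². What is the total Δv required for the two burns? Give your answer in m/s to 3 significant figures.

Δv = 1490 m/s

Transfer-ellipse semi-major axis a_t = (r₁ + r₂)/2 = (31000 + 4890)/2 = 17945 km.
Circular speed at r₁: v₁ = √(μ/r₁) = √(42830/31000) = 1.1754 km/s.
On the transfer ellipse at r₁, vis-viva gives v_a = √[μ(2/r₁ − 1/a_t)] = 0.61359 km/s.
First burn Δv₁ = |v_a − v₁| = 0.5618 km/s.
Circular speed at r₂: v₂ = √(μ/r₂) = 2.9595 km/s.
Transfer-orbit speed at r₂: v_p = √[μ(2/r₂ − 1/a_t)] = 3.8898 km/s.
Second burn Δv₂ = |v₂ − v_p| = 0.9303 km/s.
Total Δv = Δv₁ + Δv₂ = 1.492 km/s.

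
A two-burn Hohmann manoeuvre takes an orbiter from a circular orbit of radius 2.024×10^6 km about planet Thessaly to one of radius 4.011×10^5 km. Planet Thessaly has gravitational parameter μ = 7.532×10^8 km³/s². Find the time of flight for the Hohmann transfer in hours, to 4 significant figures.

The Hohmann ellipse has a_t = (r₁ + r₂)/2 = 1.21255×10^6 km.
By Kepler's third law the transfer-orbit period is T = 2π√(a_t³/μ), so t = T/2 = 1.5284×10^5 s.
Converting: 1.5284×10^5 s ÷ 3600 s/hour = 42.46 hours.

t = 42.46 hours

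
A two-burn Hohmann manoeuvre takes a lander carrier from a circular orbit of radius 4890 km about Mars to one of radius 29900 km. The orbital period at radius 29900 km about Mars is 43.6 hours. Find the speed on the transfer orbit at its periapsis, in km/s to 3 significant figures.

From Kepler's third law T² = 4π²r³/μ at r = 29900 km, T = 43.6 hours = 43.6 × 3600 s = 1.5696×10^5 s: μ = 4π²r³/T² = 42834.7 km³/s².
Semi-major axis of the transfer orbit: a_t = (4890 + 29900)/2 = 17395 km.
The periapsis of the transfer ellipse is at r = 4890 km.
Applying v² = μ(2/r − 1/a_t): v = 3.880 km/s.

v = 3.88 km/s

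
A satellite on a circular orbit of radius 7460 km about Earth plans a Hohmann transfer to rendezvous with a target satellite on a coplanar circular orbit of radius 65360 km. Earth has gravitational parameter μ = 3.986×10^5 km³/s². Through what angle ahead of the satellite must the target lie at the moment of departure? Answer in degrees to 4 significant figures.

φ = 105.2°

Semi-major axis of the transfer orbit: a_t = (7460 + 65360)/2 = 36410 km.
The half-period of the transfer ellipse is t = π√(a_t³/μ) = 34571 s.
Target angular speed ω₂ = √(μ/r₂³) = 3.7783×10^-5 rad/s.
Angle swept by the target during transfer: ω₂·t = 1.3062 rad = 74.84°.
Arrival is 180° from departure on the ellipse, so φ = 180° − 74.84° = 105.2°.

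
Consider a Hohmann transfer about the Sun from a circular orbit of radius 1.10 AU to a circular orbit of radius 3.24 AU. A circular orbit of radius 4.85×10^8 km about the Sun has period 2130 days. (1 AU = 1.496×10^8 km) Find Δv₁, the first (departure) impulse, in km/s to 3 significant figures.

Δv₁ = 6.31 km/s

From Kepler's third law T² = 4π²r³/μ at r = 4.85×10^8 km, T = 2130 days = 2130 × 86400 s = 1.84032×10^8 s: μ = 4π²r³/T² = 1.32984×10^11 km³/s².
In km: r₁ = 1.10 × 1.496×10^8 = 1.6456×10^8 km; r₂ = 3.24 × 1.496×10^8 = 4.84704×10^8 km.
Transfer-ellipse semi-major axis a_t = (r₁ + r₂)/2 = (1.6456×10^8 + 4.84704×10^8)/2 = 3.24632×10^8 km.
On the circular orbit at r = 1.6456×10^8 km, v_c = √(μ/r) = 28.427 km/s.
Transfer-orbit speed at the same r (vis-viva, a = a_t): v_t = √[μ(2/r − 1/a_t)] = 34.736 km/s.
Δv₁ = |v_t − v_c| = |34.736 − 28.427| = 6.309 km/s.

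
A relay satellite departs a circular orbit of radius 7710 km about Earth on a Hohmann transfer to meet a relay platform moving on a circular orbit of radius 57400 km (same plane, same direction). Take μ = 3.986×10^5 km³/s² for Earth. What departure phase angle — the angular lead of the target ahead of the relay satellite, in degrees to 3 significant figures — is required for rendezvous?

φ = 103°

The Hohmann ellipse has a_t = (r₁ + r₂)/2 = 32555 km.
The half-period of the transfer ellipse is t = π√(a_t³/μ) = 29228.6 s.
The target's mean motion on its circular orbit is ω₂ = √(μ/r₂³) = 4.59093×10^-5 rad/s.
Angle swept by the target during transfer: ω₂·t = 1.34186 rad = 76.88°.
Arrival is 180° from departure on the ellipse, so φ = 180° − 76.88° = 103°.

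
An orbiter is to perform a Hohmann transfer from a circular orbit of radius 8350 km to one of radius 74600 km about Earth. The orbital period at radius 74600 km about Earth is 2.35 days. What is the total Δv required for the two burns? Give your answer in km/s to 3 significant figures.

From Kepler's third law T² = 4π²r³/μ at r = 74600 km, T = 2.35 days = 2.35 × 86400 s = 2.0304×10^5 s: μ = 4π²r³/T² = 3.97569×10^5 km³/s².
Semi-major axis of the transfer orbit: a_t = (8350 + 74600)/2 = 41475 km.
At r₁ the circular-orbit speed is v₁ = √(μ/r₁) = 6.900 km/s.
On the transfer ellipse at r₁, vis-viva equation gives v_p = √[μ(2/r₁ − 1/a_t)] = 9.254 km/s.
First burn Δv₁ = |v_p − v₁| = 2.354 km/s.
At r₂, v₂ = √(μ/r₂) = 2.309 km/s.
Transfer-orbit speed at r₂: v_a = √[μ(2/r₂ − 1/a_t)] = 1.036 km/s.
Second burn Δv₂ = |v₂ − v_a| = 1.273 km/s.
Total Δv = Δv₁ + Δv₂ = 3.627 km/s.

Δv = 3.63 km/s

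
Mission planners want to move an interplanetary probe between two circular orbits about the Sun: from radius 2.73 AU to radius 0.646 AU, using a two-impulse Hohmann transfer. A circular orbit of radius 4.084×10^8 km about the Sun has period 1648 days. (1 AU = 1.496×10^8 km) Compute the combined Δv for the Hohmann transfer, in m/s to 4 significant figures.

From Kepler's third law T² = 4π²r³/μ at r = 4.084×10^8 km, T = 1648 days = 1648 × 86400 s = 1.423872×10^8 s: μ = 4π²r³/T² = 1.32640×10^11 km³/s².
In km: r₁ = 2.73 × 1.496×10^8 = 4.08408×10^8 km; r₂ = 0.646 × 1.496×10^8 = 9.66416×10^7 km.
Semi-major axis of the transfer orbit: a_t = (4.08408×10^8 + 9.66416×10^7)/2 = 2.525248×10^8 km.
At r₁ the circular-orbit speed is v₁ = √(μ/r₁) = 18.0215 km/s.
Transfer-orbit speed at r₁ (vis-viva): v_a = √[μ(2/r₁ − 1/a_t)] = 11.1486 km/s.
First burn Δv₁ = |v_a − v₁| = 6.873 km/s.
Circular speed at r₂: v₂ = √(μ/r₂) = 37.047 km/s.
Transfer-orbit speed at r₂: v_p = √[μ(2/r₂ − 1/a_t)] = 47.114 km/s.
Second burn Δv₂ = |v₂ − v_p| = 10.07 km/s.
Total Δv = Δv₁ + Δv₂ = 16.94 km/s.

Δv = 16940 m/s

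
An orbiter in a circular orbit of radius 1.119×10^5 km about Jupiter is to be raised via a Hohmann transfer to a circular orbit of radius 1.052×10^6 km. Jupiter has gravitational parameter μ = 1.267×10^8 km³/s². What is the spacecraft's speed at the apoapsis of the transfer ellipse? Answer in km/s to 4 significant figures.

v = 4.812 km/s

Semi-major axis of the transfer orbit: a_t = (1.119×10^5 + 1.052×10^6)/2 = 5.8195×10^5 km.
The apoapsis of the transfer ellipse is at r = 1.052×10^6 km.
From the vis-viva equation, v = √[μ(2/r − 1/a_t)] = 4.812 km/s.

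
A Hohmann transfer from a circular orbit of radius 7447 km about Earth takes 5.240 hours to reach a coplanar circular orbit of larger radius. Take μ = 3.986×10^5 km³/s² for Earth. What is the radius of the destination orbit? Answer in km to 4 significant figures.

Transfer time t = 5.240 hours = 18864 s, and t = π√(a_t³/μ).
So a_t = (μ t²/π²)^(1/3) = (3.986×10^5 × (18864)² / π²)^(1/3) = 24313 km.
Since a_t = (r₁ + r₂)/2, r₂ = 2a_t − r₁ = 2×24313 − 7447 = 41179 km.

r₂ = 41180 km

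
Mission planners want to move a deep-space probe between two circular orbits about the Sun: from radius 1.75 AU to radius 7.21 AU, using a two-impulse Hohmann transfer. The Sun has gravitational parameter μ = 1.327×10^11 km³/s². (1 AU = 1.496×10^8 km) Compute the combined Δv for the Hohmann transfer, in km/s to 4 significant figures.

In km: r₁ = 1.75 × 1.496×10^8 = 2.618×10^8 km; r₂ = 7.21 × 1.496×10^8 = 1.078616×10^9 km.
The Hohmann ellipse has a_t = (r₁ + r₂)/2 = 6.70208×10^8 km.
Circular speed at r₁: v₁ = √(μ/r₁) = √(1.327×10^11/2.618×10^8) = 22.514 km/s.
Transfer-orbit speed at r₁ (v² = μ(2/r − 1/a)): v_p = √[μ(2/r₁ − 1/a_t)] = 28.561 km/s.
First burn Δv₁ = |v_p − v₁| = 6.047 km/s.
At r₂, v₂ = √(μ/r₂) = 11.0918 km/s.
Transfer-orbit speed at r₂: v_a = √[μ(2/r₂ − 1/a_t)] = 6.93238 km/s.
Second burn Δv₂ = |v₂ − v_a| = 4.159 km/s.
Total Δv = Δv₁ + Δv₂ = 10.21 km/s.

Δv = 10.21 km/s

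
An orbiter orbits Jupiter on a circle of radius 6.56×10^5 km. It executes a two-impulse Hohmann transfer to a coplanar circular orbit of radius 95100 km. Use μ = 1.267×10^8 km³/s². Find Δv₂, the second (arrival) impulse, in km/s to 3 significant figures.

Δv₂ = 11.7 km/s

The Hohmann ellipse has a_t = (r₁ + r₂)/2 = 3.7555×10^5 km.
On the circular orbit at r = 95100 km, v_c = √(μ/r) = 36.50 km/s.
Vis-viva on the transfer ellipse at r = 95100 km gives v_t = √[μ(2/r − 1/a_t)] = 48.24 km/s.
Δv₂ = |v_t − v_c| = |48.24 − 36.50| = 11.74 km/s.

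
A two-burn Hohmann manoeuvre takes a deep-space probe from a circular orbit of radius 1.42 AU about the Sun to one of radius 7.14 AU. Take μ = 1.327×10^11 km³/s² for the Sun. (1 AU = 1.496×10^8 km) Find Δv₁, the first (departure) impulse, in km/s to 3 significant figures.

In km: r₁ = 1.42 × 1.496×10^8 = 2.12432×10^8 km; r₂ = 7.14 × 1.496×10^8 = 1.068144×10^9 km.
Transfer-ellipse semi-major axis a_t = (r₁ + r₂)/2 = (2.12432×10^8 + 1.068144×10^9)/2 = 6.40288×10^8 km.
Circular speed at r = 2.12432×10^8 km: v_c = √(μ/r) = 24.993 km/s.
Transfer-orbit speed at the same r (vis-viva, a = a_t): v_t = √[μ(2/r − 1/a_t)] = 32.281 km/s.
Δv₁ = |v_t − v_c| = |32.281 − 24.993| = 7.288 km/s.

Δv₁ = 7.29 km/s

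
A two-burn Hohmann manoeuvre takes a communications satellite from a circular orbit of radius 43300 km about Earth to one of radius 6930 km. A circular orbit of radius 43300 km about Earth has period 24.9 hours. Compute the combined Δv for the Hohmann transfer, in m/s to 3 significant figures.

Δv = 3820 m/s

From Kepler's third law T² = 4π²r³/μ at r = 43300 km, T = 24.9 hours = 24.9 × 3600 s = 89640 s: μ = 4π²r³/T² = 3.98859×10^5 km³/s².
Semi-major axis of the transfer orbit: a_t = (43300 + 6930)/2 = 25115 km.
Circular speed at r₁: v₁ = √(μ/r₁) = √(3.98859×10^5/43300) = 3.035 km/s.
On the transfer ellipse at r₁, v² = μ(2/r − 1/a) gives v_a = √[μ(2/r₁ − 1/a_t)] = 1.594 km/s.
First burn Δv₁ = |v_a − v₁| = 1.441 km/s.
Circular speed at r₂: v₂ = √(μ/r₂) = 7.5865 km/s.
Transfer-orbit speed at r₂: v_p = √[μ(2/r₂ − 1/a_t)] = 9.9614 km/s.
Second burn Δv₂ = |v₂ − v_p| = 2.375 km/s.
Total Δv = Δv₁ + Δv₂ = 3.816 km/s.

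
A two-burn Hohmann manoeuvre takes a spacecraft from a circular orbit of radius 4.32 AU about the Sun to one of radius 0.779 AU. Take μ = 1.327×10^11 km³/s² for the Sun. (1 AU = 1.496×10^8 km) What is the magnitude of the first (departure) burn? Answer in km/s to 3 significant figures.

Δv₁ = 6.41 km/s

In km: r₁ = 4.32 × 1.496×10^8 = 6.46272×10^8 km; r₂ = 0.779 × 1.496×10^8 = 1.165384×10^8 km.
The Hohmann ellipse has a_t = (r₁ + r₂)/2 = 3.814052×10^8 km.
Circular speed at r = 6.46272×10^8 km: v_c = √(μ/r) = 14.33 km/s.
Transfer-orbit speed at the same r (vis-viva, a = a_t): v_t = √[μ(2/r − 1/a_t)] = 7.921 km/s.
Δv₁ = |v_t − v_c| = |7.921 − 14.33| = 6.409 km/s.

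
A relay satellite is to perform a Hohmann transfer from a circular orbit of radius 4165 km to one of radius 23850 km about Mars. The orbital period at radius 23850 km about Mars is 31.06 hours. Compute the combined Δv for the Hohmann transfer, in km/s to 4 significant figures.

From Kepler's third law T² = 4π²r³/μ at r = 23850 km, T = 31.06 hours = 31.06 × 3600 s = 1.11816×10^5 s: μ = 4π²r³/T² = 42836.8 km³/s².
The Hohmann ellipse has a_t = (r₁ + r₂)/2 = 14007.5 km.
Circular speed at r₁: v₁ = √(μ/r₁) = √(42836.8/4165) = 3.2070 km/s.
Transfer-orbit speed at r₁ (vis-viva): v_p = √[μ(2/r₁ − 1/a_t)] = 4.1847 km/s.
First burn Δv₁ = |v_p − v₁| = 0.9777 km/s.
At r₂, v₂ = √(μ/r₂) = 1.3402 km/s.
Transfer-orbit speed at r₂: v_a = √[μ(2/r₂ − 1/a_t)] = 0.73079 km/s.
Second burn Δv₂ = |v₂ − v_a| = 0.6094 km/s.
Total Δv = Δv₁ + Δv₂ = 1.587 km/s.

Δv = 1.587 km/s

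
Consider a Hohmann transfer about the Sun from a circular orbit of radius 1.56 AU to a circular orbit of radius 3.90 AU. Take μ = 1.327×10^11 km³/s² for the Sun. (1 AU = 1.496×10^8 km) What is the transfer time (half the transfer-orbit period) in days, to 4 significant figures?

In km: r₁ = 1.56 × 1.496×10^8 = 2.33376×10^8 km; r₂ = 3.90 × 1.496×10^8 = 5.8344×10^8 km.
Transfer-ellipse semi-major axis a_t = (r₁ + r₂)/2 = (2.33376×10^8 + 5.8344×10^8)/2 = 4.08408×10^8 km.
By Kepler's third law the transfer-orbit period is T = 2π√(a_t³/μ), so t = T/2 = 7.118×10^7 s.
Converting: 7.118×10^7 s ÷ 86400 s/day = 823.8 days.

t = 823.8 days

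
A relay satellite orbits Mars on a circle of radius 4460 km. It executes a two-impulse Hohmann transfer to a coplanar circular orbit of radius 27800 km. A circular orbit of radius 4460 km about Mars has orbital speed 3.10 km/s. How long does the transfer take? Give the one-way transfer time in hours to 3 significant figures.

From the circular-orbit relation v² = μ/r at r = 4460 km: μ = v²r = (3.10)² × 4460 = 42860.6 km³/s².
The Hohmann ellipse has a_t = (r₁ + r₂)/2 = 16130 km.
By Kepler's third law the transfer-orbit period is T = 2π√(a_t³/μ), so t = T/2 = 31090 s.
Converting: 31090 s ÷ 3600 s/hour = 8.64 hours.

t = 8.64 hours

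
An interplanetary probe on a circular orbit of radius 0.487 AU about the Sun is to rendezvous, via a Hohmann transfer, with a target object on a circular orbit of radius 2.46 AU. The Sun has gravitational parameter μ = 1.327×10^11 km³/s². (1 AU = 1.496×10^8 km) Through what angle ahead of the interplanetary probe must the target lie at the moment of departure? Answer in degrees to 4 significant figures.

In km: r₁ = 0.487 × 1.496×10^8 = 7.28552×10^7 km; r₂ = 2.46 × 1.496×10^8 = 3.68016×10^8 km.
The Hohmann ellipse has a_t = (r₁ + r₂)/2 = 2.204356×10^8 km.
The half-period of the transfer ellipse is t = π√(a_t³/μ) = 2.82252×10^7 s.
The target's mean motion on its circular orbit is ω₂ = √(μ/r₂³) = 5.15983×10^-8 rad/s.
Angle swept by the target during transfer: ω₂·t = 1.45637 rad = 83.44°.
The interplanetary probe traverses 180° on the transfer ellipse, so the target must lead by 180° − 83.44° = 96.56°.

φ = 96.56°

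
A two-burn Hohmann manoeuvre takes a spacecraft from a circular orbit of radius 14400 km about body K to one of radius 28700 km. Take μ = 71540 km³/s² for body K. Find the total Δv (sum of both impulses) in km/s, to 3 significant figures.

Semi-major axis of the transfer orbit: a_t = (14400 + 28700)/2 = 21550 km.
At r₁ the circular-orbit speed is v₁ = √(μ/r₁) = 2.2289 km/s.
On the transfer ellipse at r₁, vis-viva equation gives v_p = √[μ(2/r₁ − 1/a_t)] = 2.5722 km/s.
First burn Δv₁ = |v_p − v₁| = 0.3433 km/s.
Circular speed at r₂: v₂ = √(μ/r₂) = 1.5788 km/s.
Transfer-orbit speed at r₂: v_a = √[μ(2/r₂ − 1/a_t)] = 1.2906 km/s.
Second burn Δv₂ = |v₂ − v_a| = 0.2882 km/s.
Δv = Δv₁ + Δv₂ = 0.3433 + 0.2882 = 0.6315 km/s.

Δv = 0.632 km/s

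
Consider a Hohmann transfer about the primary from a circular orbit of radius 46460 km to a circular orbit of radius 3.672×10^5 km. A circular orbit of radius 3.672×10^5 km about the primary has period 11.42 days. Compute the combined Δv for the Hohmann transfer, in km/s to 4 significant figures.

Δv = 3.415 km/s

From Kepler's third law T² = 4π²r³/μ at r = 3.672×10^5 km, T = 11.42 days = 11.42 × 86400 s = 9.86688×10^5 s: μ = 4π²r³/T² = 2.00774×10^6 km³/s².
Semi-major axis of the transfer orbit: a_t = (46460 + 3.672×10^5)/2 = 2.0683×10^5 km.
Circular speed at r₁: v₁ = √(μ/r₁) = √(2.00774×10^6/46460) = 6.574 km/s.
Transfer-orbit speed at r₁ (vis-viva equation): v_p = √[μ(2/r₁ − 1/a_t)] = 8.759 km/s.
First burn Δv₁ = |v_p − v₁| = 2.185 km/s.
Circular speed at r₂: v₂ = √(μ/r₂) = 2.338 km/s.
Transfer-orbit speed at r₂: v_a = √[μ(2/r₂ − 1/a_t)] = 1.108 km/s.
Second burn Δv₂ = |v₂ − v_a| = 1.230 km/s.
Total Δv = Δv₁ + Δv₂ = 3.415 km/s.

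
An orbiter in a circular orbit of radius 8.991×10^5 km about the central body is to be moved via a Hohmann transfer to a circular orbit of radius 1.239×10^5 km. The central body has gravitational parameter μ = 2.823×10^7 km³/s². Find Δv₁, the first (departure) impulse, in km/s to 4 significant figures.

Semi-major axis of the transfer orbit: a_t = (8.991×10^5 + 1.239×10^5)/2 = 5.115×10^5 km.
On the circular orbit at r = 8.991×10^5 km, v_c = √(μ/r) = 5.6034 km/s.
Vis-viva on the transfer ellipse at r = 8.991×10^5 km gives v_t = √[μ(2/r − 1/a_t)] = 2.7578 km/s.
Δv₁ = |v_t − v_c| = |2.7578 − 5.6034| = 2.846 km/s.

Δv₁ = 2.846 km/s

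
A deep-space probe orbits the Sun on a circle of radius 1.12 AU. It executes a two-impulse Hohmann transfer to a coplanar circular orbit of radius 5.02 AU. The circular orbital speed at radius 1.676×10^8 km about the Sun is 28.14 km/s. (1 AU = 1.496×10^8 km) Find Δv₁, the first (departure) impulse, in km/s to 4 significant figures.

Δv₁ = 7.845 km/s

From the circular-orbit relation v² = μ/r at r = 1.676×10^8 km: μ = v²r = (28.14)² × 1.676×10^8 = 1.32716×10^11 km³/s².
In km: r₁ = 1.12 × 1.496×10^8 = 1.67552×10^8 km; r₂ = 5.02 × 1.496×10^8 = 7.50992×10^8 km.
Semi-major axis of the transfer orbit: a_t = (1.67552×10^8 + 7.50992×10^8)/2 = 4.59272×10^8 km.
Circular speed at r = 1.67552×10^8 km: v_c = √(μ/r) = 28.144 km/s.
Vis-viva on the transfer ellipse at r = 1.67552×10^8 km gives v_t = √[μ(2/r − 1/a_t)] = 35.989 km/s.
Δv₁ = |v_t − v_c| = |35.989 − 28.144| = 7.845 km/s.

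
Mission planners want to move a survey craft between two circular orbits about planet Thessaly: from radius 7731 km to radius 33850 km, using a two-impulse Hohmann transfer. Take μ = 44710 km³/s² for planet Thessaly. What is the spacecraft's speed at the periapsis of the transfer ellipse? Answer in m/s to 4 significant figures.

v = 3069 m/s

The Hohmann ellipse has a_t = (r₁ + r₂)/2 = 20790.5 km.
At periapsis, r = 7731 km.
Vis-viva: v = √[μ(2/r − 1/a_t)] = √[44710 × (2/7731 − 1/20790.5)] = 3.069 km/s.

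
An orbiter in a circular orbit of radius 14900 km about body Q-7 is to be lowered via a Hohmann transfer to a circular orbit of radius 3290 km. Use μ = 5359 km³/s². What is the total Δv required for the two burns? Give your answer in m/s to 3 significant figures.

Δv = 596 m/s

Transfer-ellipse semi-major axis a_t = (r₁ + r₂)/2 = (14900 + 3290)/2 = 9095 km.
At r₁ the circular-orbit speed is v₁ = √(μ/r₁) = 0.5997 km/s.
Transfer-orbit speed at r₁ (vis-viva): v_a = √[μ(2/r₁ − 1/a_t)] = 0.3607 km/s.
First burn Δv₁ = |v_a − v₁| = 0.2390 km/s.
Circular speed at r₂: v₂ = √(μ/r₂) = 1.2763 km/s.
Transfer-orbit speed at r₂: v_p = √[μ(2/r₂ − 1/a_t)] = 1.6336 km/s.
Second burn Δv₂ = |v₂ − v_p| = 0.3573 km/s.
Δv = Δv₁ + Δv₂ = 0.2390 + 0.3573 = 0.5963 km/s.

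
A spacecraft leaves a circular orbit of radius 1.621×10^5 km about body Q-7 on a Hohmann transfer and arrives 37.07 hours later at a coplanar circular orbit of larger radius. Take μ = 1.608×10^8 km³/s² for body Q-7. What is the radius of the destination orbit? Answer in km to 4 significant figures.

r₂ = 1.162×10^6 km

Transfer time t = 37.07 hours = 1.33452×10^5 s, and t = π√(a_t³/μ).
So a_t = (μ t²/π²)^(1/3) = (1.608×10^8 × (1.33452×10^5)² / π²)^(1/3) = 6.6203×10^5 km.
Since a_t = (r₁ + r₂)/2, r₂ = 2a_t − r₁ = 2×6.6203×10^5 − 1.621×10^5 = 1.16196×10^6 km.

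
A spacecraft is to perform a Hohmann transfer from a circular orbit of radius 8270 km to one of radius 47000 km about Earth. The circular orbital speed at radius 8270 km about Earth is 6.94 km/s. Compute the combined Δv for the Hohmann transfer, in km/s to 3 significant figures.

Δv = 3.43 km/s

From the circular-orbit relation v² = μ/r at r = 8270 km: μ = v²r = (6.94)² × 8270 = 3.98313×10^5 km³/s².
Semi-major axis of the transfer orbit: a_t = (8270 + 47000)/2 = 27635 km.
At r₁ the circular-orbit speed is v₁ = √(μ/r₁) = 6.9400 km/s.
On the transfer ellipse at r₁, vis-viva gives v_p = √[μ(2/r₁ − 1/a_t)] = 9.0506 km/s.
First burn Δv₁ = |v_p − v₁| = 2.1106 km/s.
At r₂, v₂ = √(μ/r₂) = 2.9111 km/s.
Transfer-orbit speed at r₂: v_a = √[μ(2/r₂ − 1/a_t)] = 1.5925 km/s.
Second burn Δv₂ = |v₂ − v_a| = 1.3186 km/s.
Δv = Δv₁ + Δv₂ = 2.1106 + 1.3186 = 3.429 km/s.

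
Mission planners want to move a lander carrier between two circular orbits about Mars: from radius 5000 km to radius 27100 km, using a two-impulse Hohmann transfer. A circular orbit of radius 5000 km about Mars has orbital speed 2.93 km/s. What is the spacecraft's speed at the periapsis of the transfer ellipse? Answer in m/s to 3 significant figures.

v = 3810 m/s

From the circular-orbit relation v² = μ/r at r = 5000 km: μ = v²r = (2.93)² × 5000 = 42924.5 km³/s².
The Hohmann ellipse has a_t = (r₁ + r₂)/2 = 16050 km.
The periapsis of the transfer ellipse is at r = 5000 km.
Vis-viva: v = √[μ(2/r − 1/a_t)] = √[42924.5 × (2/5000 − 1/16050)] = 3.807 km/s.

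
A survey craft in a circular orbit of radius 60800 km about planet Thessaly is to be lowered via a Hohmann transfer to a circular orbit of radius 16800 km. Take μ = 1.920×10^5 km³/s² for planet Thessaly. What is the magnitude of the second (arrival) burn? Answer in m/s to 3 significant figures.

Δv₂ = 851 m/s

Transfer-ellipse semi-major axis a_t = (r₁ + r₂)/2 = (60800 + 16800)/2 = 38800 km.
On the circular orbit at r = 16800 km, v_c = √(μ/r) = 3.380617 km/s.
Transfer-orbit speed at the same r (vis-viva, a = a_t): v_t = √[μ(2/r − 1/a_t)] = 4.231866 km/s.
Δv₂ = |v_t − v_c| = |4.231866 − 3.380617| = 0.8512 km/s.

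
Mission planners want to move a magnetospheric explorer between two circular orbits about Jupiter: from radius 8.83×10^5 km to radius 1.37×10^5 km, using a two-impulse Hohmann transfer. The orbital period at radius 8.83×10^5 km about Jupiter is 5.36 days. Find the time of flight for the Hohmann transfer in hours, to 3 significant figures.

From Kepler's third law T² = 4π²r³/μ at r = 8.83×10^5 km, T = 5.36 days = 5.36 × 86400 s = 4.63104×10^5 s: μ = 4π²r³/T² = 1.26732×10^8 km³/s².
Semi-major axis of the transfer orbit: a_t = (8.830×10^5 + 1.370×10^5)/2 = 5.100×10^5 km.
Transfer time t = π√(a_t³/μ) = π√((5.100×10^5)³ / 1.26732×10^8) = 1.016×10^5 s.
Converting: 1.016×10^5 s ÷ 3600 s/hour = 28.2 hours.

t = 28.2 hours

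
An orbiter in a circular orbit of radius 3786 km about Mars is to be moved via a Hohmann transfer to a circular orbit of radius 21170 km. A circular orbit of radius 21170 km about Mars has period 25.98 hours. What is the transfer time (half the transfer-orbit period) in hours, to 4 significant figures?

t = 5.878 hours

From Kepler's third law T² = 4π²r³/μ at r = 21170 km, T = 25.98 hours = 25.98 × 3600 s = 93528 s: μ = 4π²r³/T² = 42819.2 km³/s².
Semi-major axis of the transfer orbit: a_t = (3786 + 21170)/2 = 12478 km.
Transfer time t = π√(a_t³/μ) = π√((12478)³ / 42819.2) = 21160 s.
Converting: 21160 s ÷ 3600 s/hour = 5.878 hours.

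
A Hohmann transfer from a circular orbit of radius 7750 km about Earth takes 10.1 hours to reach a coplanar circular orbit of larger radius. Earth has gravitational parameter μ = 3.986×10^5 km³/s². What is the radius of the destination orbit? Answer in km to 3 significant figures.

Transfer time t = 10.1 hours = 36360 s, and t = π√(a_t³/μ).
So a_t = (μ t²/π²)^(1/3) = (3.986×10^5 × (36360)² / π²)^(1/3) = 37656 km.
Since a_t = (r₁ + r₂)/2, r₂ = 2a_t − r₁ = 2×37656 − 7750 = 67562 km.

r₂ = 67600 km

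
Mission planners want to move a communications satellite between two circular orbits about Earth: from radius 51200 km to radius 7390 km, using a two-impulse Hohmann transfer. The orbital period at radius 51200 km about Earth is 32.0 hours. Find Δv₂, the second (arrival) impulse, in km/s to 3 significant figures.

Δv₂ = 2.37 km/s

From Kepler's third law T² = 4π²r³/μ at r = 51200 km, T = 32.0 hours = 32.0 × 3600 s = 1.152×10^5 s: μ = 4π²r³/T² = 3.99268×10^5 km³/s².
Transfer-ellipse semi-major axis a_t = (r₁ + r₂)/2 = (51200 + 7390)/2 = 29295 km.
On the circular orbit at r = 7390 km, v_c = √(μ/r) = 7.350 km/s.
Vis-viva on the transfer ellipse at r = 7390 km gives v_t = √[μ(2/r − 1/a_t)] = 9.717 km/s.
Δv₂ = |v_t − v_c| = |9.717 − 7.350| = 2.367 km/s.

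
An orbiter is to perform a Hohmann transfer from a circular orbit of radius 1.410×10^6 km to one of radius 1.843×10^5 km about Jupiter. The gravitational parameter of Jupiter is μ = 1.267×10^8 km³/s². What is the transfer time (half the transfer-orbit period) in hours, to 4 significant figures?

t = 55.18 hours

Transfer-ellipse semi-major axis a_t = (r₁ + r₂)/2 = (1.410×10^6 + 1.843×10^5)/2 = 7.9715×10^5 km.
Half the transfer-orbit period gives t = π√(a_t³/μ) = 1.9864×10^5 s.
Converting: 1.9864×10^5 s ÷ 3600 s/hour = 55.18 hours.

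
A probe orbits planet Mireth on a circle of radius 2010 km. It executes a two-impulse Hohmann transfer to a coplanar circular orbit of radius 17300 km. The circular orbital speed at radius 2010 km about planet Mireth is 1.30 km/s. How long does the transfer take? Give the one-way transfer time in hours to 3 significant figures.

t = 14.2 hours

From the circular-orbit relation v² = μ/r at r = 2010 km: μ = v²r = (1.30)² × 2010 = 3396.90 km³/s².
The Hohmann ellipse has a_t = (r₁ + r₂)/2 = 9655 km.
By Kepler's third law the transfer-orbit period is T = 2π√(a_t³/μ), so t = T/2 = 51140 s.
Converting: 51140 s ÷ 3600 s/hour = 14.2 hours.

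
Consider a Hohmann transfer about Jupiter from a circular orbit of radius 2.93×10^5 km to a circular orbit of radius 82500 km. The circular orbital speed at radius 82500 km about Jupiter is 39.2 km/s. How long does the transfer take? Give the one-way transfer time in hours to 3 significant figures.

t = 6.31 hours

From the circular-orbit relation v² = μ/r at r = 82500 km: μ = v²r = (39.2)² × 82500 = 1.26773×10^8 km³/s².
The Hohmann ellipse has a_t = (r₁ + r₂)/2 = 1.8775×10^5 km.
Half the transfer-orbit period gives t = π√(a_t³/μ) = 22700 s.
Converting: 22700 s ÷ 3600 s/hour = 6.31 hours.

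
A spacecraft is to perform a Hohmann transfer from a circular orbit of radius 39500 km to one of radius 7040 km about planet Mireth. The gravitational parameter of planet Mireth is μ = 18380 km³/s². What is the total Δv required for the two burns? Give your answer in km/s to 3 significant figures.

Transfer-ellipse semi-major axis a_t = (r₁ + r₂)/2 = (39500 + 7040)/2 = 23270 km.
Circular speed at r₁: v₁ = √(μ/r₁) = √(18380/39500) = 0.6821 km/s.
Transfer-orbit speed at r₁ (vis-viva equation): v_a = √[μ(2/r₁ − 1/a_t)] = 0.3752 km/s.
First burn Δv₁ = |v_a − v₁| = 0.3069 km/s.
At r₂, v₂ = √(μ/r₂) = 1.6158 km/s.
Transfer-orbit speed at r₂: v_p = √[μ(2/r₂ − 1/a_t)] = 2.1052 km/s.
Second burn Δv₂ = |v₂ − v_p| = 0.4894 km/s.
Δv = Δv₁ + Δv₂ = 0.3069 + 0.4894 = 0.7963 km/s.

Δv = 0.796 km/s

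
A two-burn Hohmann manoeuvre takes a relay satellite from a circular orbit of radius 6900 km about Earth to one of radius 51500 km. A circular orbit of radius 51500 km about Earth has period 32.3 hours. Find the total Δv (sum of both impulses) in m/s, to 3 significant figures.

From Kepler's third law T² = 4π²r³/μ at r = 51500 km, T = 32.3 hours = 32.3 × 3600 s = 1.1628×10^5 s: μ = 4π²r³/T² = 3.98815×10^5 km³/s².
Transfer-ellipse semi-major axis a_t = (r₁ + r₂)/2 = (6900 + 51500)/2 = 29200 km.
Circular speed at r₁: v₁ = √(μ/r₁) = √(3.98815×10^5/6900) = 7.6026 km/s.
On the transfer ellipse at r₁, v² = μ(2/r − 1/a) gives v_p = √[μ(2/r₁ − 1/a_t)] = 10.097 km/s.
First burn Δv₁ = |v_p − v₁| = 2.494 km/s.
Circular speed at r₂: v₂ = √(μ/r₂) = 2.783 km/s.
Transfer-orbit speed at r₂: v_a = √[μ(2/r₂ − 1/a_t)] = 1.353 km/s.
Second burn Δv₂ = |v₂ − v_a| = 1.430 km/s.
Δv = Δv₁ + Δv₂ = 2.494 + 1.430 = 3.924 km/s.

Δv = 3920 m/s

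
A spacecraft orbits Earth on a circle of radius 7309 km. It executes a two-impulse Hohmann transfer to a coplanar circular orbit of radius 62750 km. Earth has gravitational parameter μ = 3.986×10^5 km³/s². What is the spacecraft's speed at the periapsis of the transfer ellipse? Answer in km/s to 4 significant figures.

v = 9.884 km/s

The Hohmann ellipse has a_t = (r₁ + r₂)/2 = 35029.5 km.
The periapsis of the transfer ellipse is at r = 7309 km.
From the vis-viva equation, v = √[μ(2/r − 1/a_t)] = 9.884 km/s.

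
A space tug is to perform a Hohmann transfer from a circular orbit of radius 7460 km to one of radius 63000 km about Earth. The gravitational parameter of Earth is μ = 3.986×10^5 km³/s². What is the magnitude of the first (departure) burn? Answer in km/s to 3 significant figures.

Δv₁ = 2.47 km/s

Transfer-ellipse semi-major axis a_t = (r₁ + r₂)/2 = (7460 + 63000)/2 = 35230 km.
Circular speed at r = 7460 km: v_c = √(μ/r) = 7.310 km/s.
Transfer-orbit speed at the same r (vis-viva, a = a_t): v_t = √[μ(2/r − 1/a_t)] = 9.775 km/s.
Δv₁ = |v_t − v_c| = |9.775 − 7.310| = 2.465 km/s.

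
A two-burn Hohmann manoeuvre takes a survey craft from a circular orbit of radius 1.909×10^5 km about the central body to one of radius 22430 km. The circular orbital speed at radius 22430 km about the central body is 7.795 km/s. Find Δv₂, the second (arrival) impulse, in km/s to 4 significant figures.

Δv₂ = 2.633 km/s

From the circular-orbit relation v² = μ/r at r = 22430 km: μ = v²r = (7.795)² × 22430 = 1.36289×10^6 km³/s².
Semi-major axis of the transfer orbit: a_t = (1.909×10^5 + 22430)/2 = 1.06665×10^5 km.
Circular speed at r = 22430 km: v_c = √(μ/r) = 7.7950 km/s.
Transfer-orbit speed at the same r (vis-viva, a = a_t): v_t = √[μ(2/r − 1/a_t)] = 10.428 km/s.
Δv₂ = |v_t − v_c| = |10.428 − 7.7950| = 2.633 km/s.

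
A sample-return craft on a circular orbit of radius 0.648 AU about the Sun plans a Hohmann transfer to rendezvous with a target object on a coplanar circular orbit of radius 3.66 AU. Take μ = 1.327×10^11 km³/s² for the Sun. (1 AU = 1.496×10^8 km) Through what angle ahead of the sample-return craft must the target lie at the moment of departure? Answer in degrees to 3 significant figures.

In km: r₁ = 0.648 × 1.496×10^8 = 9.69408×10^7 km; r₂ = 3.66 × 1.496×10^8 = 5.47536×10^8 km.
The Hohmann ellipse has a_t = (r₁ + r₂)/2 = 3.222384×10^8 km.
Transfer time t = π√(a_t³/μ) = 4.989×10^7 s.
The target's mean motion on its circular orbit is ω₂ = √(μ/r₂³) = 2.843×10^-8 rad/s.
Angle swept by the target during transfer: ω₂·t = 1.4184 rad = 81.27°.
Arrival is 180° from departure on the ellipse, so φ = 180° − 81.27° = 98.7°.

φ = 98.7°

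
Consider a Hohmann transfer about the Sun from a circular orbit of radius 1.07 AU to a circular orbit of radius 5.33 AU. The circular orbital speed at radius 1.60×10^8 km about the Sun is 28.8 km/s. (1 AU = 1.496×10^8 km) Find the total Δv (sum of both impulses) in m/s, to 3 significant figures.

Δv = 13800 m/s

From the circular-orbit relation v² = μ/r at r = 1.60×10^8 km: μ = v²r = (28.8)² × 1.60×10^8 = 1.32710×10^11 km³/s².
In km: r₁ = 1.07 × 1.496×10^8 = 1.60072×10^8 km; r₂ = 5.33 × 1.496×10^8 = 7.97368×10^8 km.
The Hohmann ellipse has a_t = (r₁ + r₂)/2 = 4.7872×10^8 km.
At r₁ the circular-orbit speed is v₁ = √(μ/r₁) = 28.794 km/s.
Transfer-orbit speed at r₁ (v² = μ(2/r − 1/a)): v_p = √[μ(2/r₁ − 1/a_t)] = 37.161 km/s.
First burn Δv₁ = |v_p − v₁| = 8.367 km/s.
At r₂, v₂ = √(μ/r₂) = 12.901 km/s.
Transfer-orbit speed at r₂: v_a = √[μ(2/r₂ − 1/a_t)] = 7.4600 km/s.
Second burn Δv₂ = |v₂ − v_a| = 5.441 km/s.
Δv = Δv₁ + Δv₂ = 8.367 + 5.441 = 13.81 km/s.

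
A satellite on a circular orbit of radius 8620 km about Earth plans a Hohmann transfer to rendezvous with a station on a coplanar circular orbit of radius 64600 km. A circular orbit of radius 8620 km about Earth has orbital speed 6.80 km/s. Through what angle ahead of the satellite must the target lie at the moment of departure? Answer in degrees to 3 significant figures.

φ = 103°

From the circular-orbit relation v² = μ/r at r = 8620 km: μ = v²r = (6.80)² × 8620 = 3.98589×10^5 km³/s².
The Hohmann ellipse has a_t = (r₁ + r₂)/2 = 36610 km.
The half-period of the transfer ellipse is t = π√(a_t³/μ) = 34857 s.
Target angular speed ω₂ = √(μ/r₂³) = 3.8452×10^-5 rad/s.
Angle swept by the target during transfer: ω₂·t = 1.3403 rad = 76.79°.
Arrival is 180° from departure on the ellipse, so φ = 180° − 76.79° = 103°.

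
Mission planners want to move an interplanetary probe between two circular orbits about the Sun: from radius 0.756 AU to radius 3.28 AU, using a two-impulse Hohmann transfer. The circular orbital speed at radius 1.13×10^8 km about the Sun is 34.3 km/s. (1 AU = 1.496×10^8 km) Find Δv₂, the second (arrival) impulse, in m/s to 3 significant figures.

Δv₂ = 6390 m/s

From the circular-orbit relation v² = μ/r at r = 1.13×10^8 km: μ = v²r = (34.3)² × 1.13×10^8 = 1.32943×10^11 km³/s².
In km: r₁ = 0.756 × 1.496×10^8 = 1.130976×10^8 km; r₂ = 3.28 × 1.496×10^8 = 4.90688×10^8 km.
The Hohmann ellipse has a_t = (r₁ + r₂)/2 = 3.018928×10^8 km.
On the circular orbit at r = 4.90688×10^8 km, v_c = √(μ/r) = 16.460 km/s.
Transfer-orbit speed at the same r (vis-viva, a = a_t): v_t = √[μ(2/r − 1/a_t)] = 10.075 km/s.
Δv₂ = |v_t − v_c| = |10.075 − 16.460| = 6.385 km/s.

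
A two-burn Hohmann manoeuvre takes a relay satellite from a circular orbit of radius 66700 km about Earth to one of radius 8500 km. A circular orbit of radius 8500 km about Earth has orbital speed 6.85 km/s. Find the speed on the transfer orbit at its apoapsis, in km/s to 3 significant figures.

v = 1.16 km/s

From the circular-orbit relation v² = μ/r at r = 8500 km: μ = v²r = (6.85)² × 8500 = 3.98841×10^5 km³/s².
Semi-major axis of the transfer orbit: a_t = (66700 + 8500)/2 = 37600 km.
At apoapsis, r = 66700 km.
Vis-viva: v = √[μ(2/r − 1/a_t)] = √[3.98841×10^5 × (2/66700 − 1/37600)] = 1.163 km/s.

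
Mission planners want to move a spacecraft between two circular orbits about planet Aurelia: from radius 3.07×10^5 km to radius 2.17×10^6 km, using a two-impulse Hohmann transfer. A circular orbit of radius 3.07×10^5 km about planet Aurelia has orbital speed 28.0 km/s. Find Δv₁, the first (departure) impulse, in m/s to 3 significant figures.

Δv₁ = 9060 m/s

From the circular-orbit relation v² = μ/r at r = 3.07×10^5 km: μ = v²r = (28.0)² × 3.07×10^5 = 2.40688×10^8 km³/s².
Semi-major axis of the transfer orbit: a_t = (3.070×10^5 + 2.170×10^6)/2 = 1.2385×10^6 km.
On the circular orbit at r = 3.070×10^5 km, v_c = √(μ/r) = 28.000 km/s.
Vis-viva on the transfer ellipse at r = 3.070×10^5 km gives v_t = √[μ(2/r − 1/a_t)] = 37.063 km/s.
Δv₁ = |v_t − v_c| = |37.063 − 28.000| = 9.063 km/s.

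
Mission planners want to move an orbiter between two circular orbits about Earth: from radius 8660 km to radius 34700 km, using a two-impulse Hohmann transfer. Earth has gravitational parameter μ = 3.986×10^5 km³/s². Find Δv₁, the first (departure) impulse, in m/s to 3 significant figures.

Transfer-ellipse semi-major axis a_t = (r₁ + r₂)/2 = (8660 + 34700)/2 = 21680 km.
On the circular orbit at r = 8660 km, v_c = √(μ/r) = 6.784 km/s.
Vis-viva on the transfer ellipse at r = 8660 km gives v_t = √[μ(2/r − 1/a_t)] = 8.583 km/s.
Δv₁ = |v_t − v_c| = |8.583 − 6.784| = 1.799 km/s.

Δv₁ = 1800 m/s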